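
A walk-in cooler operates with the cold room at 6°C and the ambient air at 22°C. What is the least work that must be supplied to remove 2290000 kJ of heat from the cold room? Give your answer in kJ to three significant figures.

In absolute terms T_C = 279.15 K and T_H = 295.15 K, so ΔT = 16.00 K.
The reversible limit is COP_R = T_C/ΔT = 17.45, so W_min = Q_C/COP = Q_C·ΔT/T_C.
W_min = 2290000 × 16.00/279.15 = 131300 kJ.

131000 kJ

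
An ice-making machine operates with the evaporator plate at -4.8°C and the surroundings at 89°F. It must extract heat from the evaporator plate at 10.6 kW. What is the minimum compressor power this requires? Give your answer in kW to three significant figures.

In absolute terms T_C = 268.35 K and T_H = 304.82 K, so ΔT = 36.47 K.
COP_Carnot = T_C/ΔT = 268.35/36.47 = 7.359.
Ẇ_min = Q̇/COP_Carnot = 10.60/7.359 = 1.440 kW.

1.44 kW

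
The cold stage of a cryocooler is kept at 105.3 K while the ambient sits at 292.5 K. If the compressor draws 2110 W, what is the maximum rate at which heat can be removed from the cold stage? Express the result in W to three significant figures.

1190 W

The reservoir spacing is ΔT = 292.5 − 105.3 = 187.2 K.
COP_Carnot = T_C/ΔT = 105.30/187.2 = 0.5625.
Q̇_max = COP_Carnot × Ẇ = 0.5625 × 2110 W = 1187 W.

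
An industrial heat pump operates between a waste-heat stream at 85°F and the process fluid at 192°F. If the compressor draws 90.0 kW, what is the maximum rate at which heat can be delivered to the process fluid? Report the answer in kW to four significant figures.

548.1 kW

In absolute terms T_C = 302.59 K and T_H = 362.04 K, so ΔT = 59.44 K.
COP_Carnot = T_H/ΔT = 362.04/59.44 = 6.090.
Q̇_max = COP_Carnot × Ẇ = 6.090 × 90.00 kW = 548.1 kW.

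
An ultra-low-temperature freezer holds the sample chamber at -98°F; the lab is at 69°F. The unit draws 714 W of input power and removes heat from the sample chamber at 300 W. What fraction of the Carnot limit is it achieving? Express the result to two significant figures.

0.19

COP_actual = Q̇_C/Ẇ = 300.0/714.0 = 0.4202.
In absolute terms T_C = 200.93 K and T_H = 293.71 K, so ΔT = 92.78 K.
COP_Carnot = T_C/ΔT = 200.93/92.78 = 2.166.
η_II = COP_actual/COP_Carnot = 0.4202/2.166 = 0.1940.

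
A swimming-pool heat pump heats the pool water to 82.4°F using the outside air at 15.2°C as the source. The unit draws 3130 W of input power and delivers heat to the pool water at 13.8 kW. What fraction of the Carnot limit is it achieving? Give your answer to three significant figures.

Converting, Q̇_H = 13.80 kW = 13800 W, so COP_actual = Q̇_H/Ẇ = 13800/3130 = 4.409.
In absolute terms T_C = 288.35 K and T_H = 301.15 K, so ΔT = 12.80 K.
COP_Carnot = T_H/ΔT = 301.15/12.80 = 23.53.
η_II = COP_actual/COP_Carnot = 4.409/23.53 = 0.1874.

0.187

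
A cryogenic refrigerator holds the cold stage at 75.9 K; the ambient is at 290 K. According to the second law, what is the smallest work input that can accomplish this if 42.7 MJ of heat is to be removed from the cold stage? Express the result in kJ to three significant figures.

120000 kJ

The reservoir spacing is ΔT = 290 − 75.9 = 214.1 K.
The reversible limit is COP_R = T_C/ΔT = 0.3545, so W_min = Q_C/COP = Q_C·ΔT/T_C.
W_min = 42.70 × 214.1/75.90 = 120.4 MJ = 120400 kJ.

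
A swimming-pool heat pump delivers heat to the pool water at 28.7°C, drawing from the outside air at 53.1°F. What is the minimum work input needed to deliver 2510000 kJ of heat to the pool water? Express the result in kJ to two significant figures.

In absolute terms T_C = 284.87 K and T_H = 301.85 K, so ΔT = 16.98 K.
The reversible limit is COP_HP = T_H/ΔT = 17.78, so W_min = Q_H/COP = Q_H·ΔT/T_H.
W_min = 2510000 × 16.98/301.85 = 141200 kJ.

140000 kJ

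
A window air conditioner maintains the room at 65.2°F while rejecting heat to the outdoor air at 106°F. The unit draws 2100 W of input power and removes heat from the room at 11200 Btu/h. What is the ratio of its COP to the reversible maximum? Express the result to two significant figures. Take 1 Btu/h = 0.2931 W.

0.12

Converting, Q̇_C = 11200 Btu/h = 3283 W, so COP_actual = Q̇_C/Ẇ = 3283/2100 = 1.563.
In absolute terms T_C = 291.59 K and T_H = 314.26 K, so ΔT = 22.67 K.
COP_Carnot = T_C/ΔT = 291.59/22.67 = 12.86.
η_II = COP_actual/COP_Carnot = 1.563/12.86 = 0.1215.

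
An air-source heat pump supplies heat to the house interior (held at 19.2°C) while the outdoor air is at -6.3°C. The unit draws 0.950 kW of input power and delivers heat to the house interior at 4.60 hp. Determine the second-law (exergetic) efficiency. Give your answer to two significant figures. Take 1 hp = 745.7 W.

0.31

Converting, Q̇_H = 4.600 hp = 3.430 kW, so COP_actual = Q̇_H/Ẇ = 3.430/0.9500 = 3.611.
In absolute terms T_C = 266.85 K and T_H = 292.35 K, so ΔT = 25.50 K.
COP_Carnot = T_H/ΔT = 292.35/25.50 = 11.46.
η_II = COP_actual/COP_Carnot = 3.611/11.46 = 0.3149.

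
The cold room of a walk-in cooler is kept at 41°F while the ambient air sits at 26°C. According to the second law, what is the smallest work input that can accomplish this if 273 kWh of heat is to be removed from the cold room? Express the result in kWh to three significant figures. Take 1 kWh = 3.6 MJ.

20.6 kWh

In absolute terms T_C = 278.15 K and T_H = 299.15 K, so ΔT = 21.00 K.
The reversible limit is COP_R = T_C/ΔT = 13.25, so W_min = Q_C/COP = Q_C·ΔT/T_C.
W_min = 273.0 × 21.00/278.15 = 20.61 kWh.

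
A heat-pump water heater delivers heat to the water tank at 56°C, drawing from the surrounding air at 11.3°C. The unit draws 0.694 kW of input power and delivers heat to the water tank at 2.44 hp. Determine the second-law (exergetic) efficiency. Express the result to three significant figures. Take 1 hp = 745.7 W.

0.356

Converting, Q̇_H = 2.440 hp = 1.820 kW, so COP_actual = Q̇_H/Ẇ = 1.820/0.6940 = 2.622.
In absolute terms T_C = 284.45 K and T_H = 329.15 K, so ΔT = 44.70 K.
COP_Carnot = T_H/ΔT = 329.15/44.70 = 7.364.
η_II = COP_actual/COP_Carnot = 2.622/7.364 = 0.3560.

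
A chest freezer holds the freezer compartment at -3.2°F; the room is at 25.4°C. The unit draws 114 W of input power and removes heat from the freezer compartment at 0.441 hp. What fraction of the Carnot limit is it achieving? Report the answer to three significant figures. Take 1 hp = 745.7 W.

0.511

Converting, Q̇_C = 0.4410 hp = 328.9 W, so COP_actual = Q̇_C/Ẇ = 328.9/114.0 = 2.885.
In absolute terms T_C = 253.59 K and T_H = 298.55 K, so ΔT = 44.96 K.
COP_Carnot = T_C/ΔT = 253.59/44.96 = 5.641.
η_II = COP_actual/COP_Carnot = 2.885/5.641 = 0.5114.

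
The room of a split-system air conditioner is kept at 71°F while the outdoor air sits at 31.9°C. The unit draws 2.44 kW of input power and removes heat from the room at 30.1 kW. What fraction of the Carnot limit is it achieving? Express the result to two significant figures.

0.43

COP_actual = Q̇_C/Ẇ = 30.10/2.440 = 12.34.
In absolute terms T_C = 294.82 K and T_H = 305.05 K, so ΔT = 10.23 K.
COP_Carnot = T_C/ΔT = 294.82/10.23 = 28.81.
η_II = COP_actual/COP_Carnot = 12.34/28.81 = 0.4282.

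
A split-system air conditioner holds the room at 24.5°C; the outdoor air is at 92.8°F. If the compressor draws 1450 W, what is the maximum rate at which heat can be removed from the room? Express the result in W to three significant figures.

In absolute terms T_C = 297.65 K and T_H = 306.93 K, so ΔT = 9.278 K.
COP_Carnot = T_C/ΔT = 297.65/9.278 = 32.08.
Q̇_max = COP_Carnot × Ẇ = 32.08 × 1450 W = 46520 W.

46500 W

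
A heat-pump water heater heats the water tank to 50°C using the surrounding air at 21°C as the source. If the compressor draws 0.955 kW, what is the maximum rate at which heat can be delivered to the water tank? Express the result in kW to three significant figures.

10.6 kW

In absolute terms T_C = 294.15 K and T_H = 323.15 K, so ΔT = 29.00 K.
COP_Carnot = T_H/ΔT = 323.15/29.00 = 11.14.
Q̇_max = COP_Carnot × Ẇ = 11.14 × 0.9550 kW = 10.64 kW.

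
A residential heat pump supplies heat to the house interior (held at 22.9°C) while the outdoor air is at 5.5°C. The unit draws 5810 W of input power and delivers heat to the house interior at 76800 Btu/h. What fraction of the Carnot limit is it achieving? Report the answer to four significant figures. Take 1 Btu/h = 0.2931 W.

Converting, Q̇_H = 76800 Btu/h = 22510 W, so COP_actual = Q̇_H/Ẇ = 22510/5810 = 3.874.
In absolute terms T_C = 278.65 K and T_H = 296.05 K, so ΔT = 17.40 K.
COP_Carnot = T_H/ΔT = 296.05/17.40 = 17.01.
η_II = COP_actual/COP_Carnot = 3.874/17.01 = 0.2277.

0.2277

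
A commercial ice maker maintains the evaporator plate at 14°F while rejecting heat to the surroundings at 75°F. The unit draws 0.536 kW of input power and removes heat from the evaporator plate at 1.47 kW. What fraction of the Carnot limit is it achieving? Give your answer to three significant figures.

COP_actual = Q̇_C/Ẇ = 1.470/0.5360 = 2.743.
In absolute terms T_C = 263.15 K and T_H = 297.04 K, so ΔT = 33.89 K.
COP_Carnot = T_C/ΔT = 263.15/33.89 = 7.765.
η_II = COP_actual/COP_Carnot = 2.743/7.765 = 0.3532.

0.353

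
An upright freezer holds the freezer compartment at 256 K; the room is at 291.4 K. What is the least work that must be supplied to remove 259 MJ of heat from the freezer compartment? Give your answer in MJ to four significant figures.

The reservoir spacing is ΔT = 291.4 − 256 = 35.40 K.
The reversible limit is COP_R = T_C/ΔT = 7.232, so W_min = Q_C/COP = Q_C·ΔT/T_C.
W_min = 259.0 × 35.40/256.00 = 35.81 MJ.

35.81 MJ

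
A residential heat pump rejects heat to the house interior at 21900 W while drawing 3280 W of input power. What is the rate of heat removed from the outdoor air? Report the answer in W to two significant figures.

For a cyclic device the first law requires Q̇_H = Q̇_C + Ẇ.
Q̇_C = Q̇_H − Ẇ = 18620 W.

19000 W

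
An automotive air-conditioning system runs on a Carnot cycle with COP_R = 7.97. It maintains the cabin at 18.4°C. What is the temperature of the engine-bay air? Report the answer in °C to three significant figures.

55.0 °C

COP_R = T_C/(T_H − T_C) gives T_H − T_C = T_C/COP.
With T_C = 291.55 K, T_H = 291.55 × (1 + 1/7.97) = 328.13 K.
Converting, 328.13 K = 54.98°C.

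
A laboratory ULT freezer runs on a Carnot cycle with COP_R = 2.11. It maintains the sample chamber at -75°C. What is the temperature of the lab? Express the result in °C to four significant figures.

18.91 °C

COP_R = T_C/(T_H − T_C) gives T_H − T_C = T_C/COP.
With T_C = 198.15 K, T_H = 198.15 × (1 + 1/2.11) = 292.06 K.
Converting, 292.06 K = 18.91°C.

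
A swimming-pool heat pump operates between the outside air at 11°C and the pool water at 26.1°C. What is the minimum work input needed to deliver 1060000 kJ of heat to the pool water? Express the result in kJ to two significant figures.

53000 kJ

In absolute terms T_C = 284.15 K and T_H = 299.25 K, so ΔT = 15.10 K.
The reversible limit is COP_HP = T_H/ΔT = 19.82, so W_min = Q_H/COP = Q_H·ΔT/T_H.
W_min = 1060000 × 15.10/299.25 = 53490 kJ.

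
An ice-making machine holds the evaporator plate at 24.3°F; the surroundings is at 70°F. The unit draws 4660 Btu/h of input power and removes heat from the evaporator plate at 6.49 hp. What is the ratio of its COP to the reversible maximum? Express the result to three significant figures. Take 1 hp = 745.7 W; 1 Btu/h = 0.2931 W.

Converting, Q̇_C = 6.490 hp = 16510 Btu/h, so COP_actual = Q̇_C/Ẇ = 16510/4660 = 3.543.
In absolute terms T_C = 268.87 K and T_H = 294.26 K, so ΔT = 25.39 K.
COP_Carnot = T_C/ΔT = 268.87/25.39 = 10.59.
η_II = COP_actual/COP_Carnot = 3.543/10.59 = 0.3346.

0.335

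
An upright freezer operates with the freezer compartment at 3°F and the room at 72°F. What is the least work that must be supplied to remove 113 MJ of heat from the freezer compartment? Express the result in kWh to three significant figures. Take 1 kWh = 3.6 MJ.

In absolute terms T_C = 257.04 K and T_H = 295.37 K, so ΔT = 38.33 K.
The reversible limit is COP_R = T_C/ΔT = 6.705, so W_min = Q_C/COP = Q_C·ΔT/T_C.
W_min = 113.0 × 38.33/257.04 = 16.85 MJ = 4.681 kWh.

4.68 kWh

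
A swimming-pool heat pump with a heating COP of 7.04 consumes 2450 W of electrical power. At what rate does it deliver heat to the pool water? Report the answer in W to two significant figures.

Q̇_H = COP_HP × Ẇ = 7.04 × 2450 = 17250 W.

17000 W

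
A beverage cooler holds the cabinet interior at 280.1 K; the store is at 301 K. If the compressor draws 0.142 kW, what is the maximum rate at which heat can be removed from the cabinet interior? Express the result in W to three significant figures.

The reservoir spacing is ΔT = 301 − 280.1 = 20.90 K.
COP_Carnot = T_C/ΔT = 280.10/20.90 = 13.40.
Q̇_max = COP_Carnot × Ẇ = 13.40 × 0.1420 kW = 1.903 kW = 1903 W.

1900 W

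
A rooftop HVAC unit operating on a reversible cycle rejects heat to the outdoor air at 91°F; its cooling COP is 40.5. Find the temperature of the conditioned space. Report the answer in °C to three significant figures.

For a Carnot refrigerator COP_R = T_C/(T_H − T_C), so T_C = COP·T_H/(1 + COP).
With T_H = 305.93 K, T_C = 40.5 × 305.93/41.50 = 298.56 K.
Converting, 298.56 K = 25.41°C.

25.4 °C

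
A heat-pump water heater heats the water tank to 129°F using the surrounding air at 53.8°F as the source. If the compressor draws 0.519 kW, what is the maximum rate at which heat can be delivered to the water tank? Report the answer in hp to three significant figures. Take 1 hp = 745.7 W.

In absolute terms T_C = 285.26 K and T_H = 327.04 K, so ΔT = 41.78 K.
COP_Carnot = T_H/ΔT = 327.04/41.78 = 7.828.
Q̇_max = COP_Carnot × Ẇ = 7.828 × 0.5190 kW = 4.063 kW = 5.448 hp.

5.45 hp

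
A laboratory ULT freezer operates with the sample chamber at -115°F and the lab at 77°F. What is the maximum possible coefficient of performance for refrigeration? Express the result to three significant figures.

In absolute terms T_C = 191.48 K and T_H = 298.15 K, so ΔT = 106.7 K.
For a reversible cycle, COP_Carnot = T_C/ΔT = 191.48/106.7 = 1.795.

1.80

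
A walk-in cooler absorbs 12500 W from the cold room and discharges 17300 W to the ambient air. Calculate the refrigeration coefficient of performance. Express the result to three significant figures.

The first law gives Q̇_H = Q̇_C + Ẇ, so the three rates are Q̇_C = 12500, Q̇_H = 17300, Ẇ = 4800 W.
COP_R = Q̇_C/Ẇ = 12500/4800 = 2.604.

2.60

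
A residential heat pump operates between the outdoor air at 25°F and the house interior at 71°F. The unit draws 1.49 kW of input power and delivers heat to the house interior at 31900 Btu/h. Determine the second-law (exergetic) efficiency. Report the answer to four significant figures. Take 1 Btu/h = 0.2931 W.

Converting, Q̇_H = 31900 Btu/h = 9.350 kW, so COP_actual = Q̇_H/Ẇ = 9.350/1.490 = 6.275.
In absolute terms T_C = 269.26 K and T_H = 294.82 K, so ΔT = 25.56 K.
COP_Carnot = T_H/ΔT = 294.82/25.56 = 11.54.
η_II = COP_actual/COP_Carnot = 6.275/11.54 = 0.5439.

0.5439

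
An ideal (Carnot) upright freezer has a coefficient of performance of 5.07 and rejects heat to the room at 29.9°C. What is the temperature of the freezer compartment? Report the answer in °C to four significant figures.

For a Carnot refrigerator COP_R = T_C/(T_H − T_C), so T_C = COP·T_H/(1 + COP).
With T_H = 303.05 K, T_C = 5.07 × 303.05/6.070 = 253.12 K.
Converting, 253.12 K = -20.03°C.

-20.03 °C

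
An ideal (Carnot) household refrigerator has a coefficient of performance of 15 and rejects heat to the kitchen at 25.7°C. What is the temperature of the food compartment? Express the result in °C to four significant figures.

7.022 °C

For a Carnot refrigerator COP_R = T_C/(T_H − T_C), so T_C = COP·T_H/(1 + COP).
With T_H = 298.85 K, T_C = 15 × 298.85/16.00 = 280.17 K.
Converting, 280.17 K = 7.02°C.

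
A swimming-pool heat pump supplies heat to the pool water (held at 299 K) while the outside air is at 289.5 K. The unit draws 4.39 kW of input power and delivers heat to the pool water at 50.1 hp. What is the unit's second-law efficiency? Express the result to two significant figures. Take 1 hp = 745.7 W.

0.27

Converting, Q̇_H = 50.10 hp = 37.36 kW, so COP_actual = Q̇_H/Ẇ = 37.36/4.390 = 8.510.
The reservoir spacing is ΔT = 299 − 289.5 = 9.500 K.
COP_Carnot = T_H/ΔT = 299.00/9.500 = 31.47.
η_II = COP_actual/COP_Carnot = 8.510/31.47 = 0.2704.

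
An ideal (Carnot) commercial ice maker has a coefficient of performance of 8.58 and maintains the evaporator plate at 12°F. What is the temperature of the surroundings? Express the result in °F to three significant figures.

COP_R = T_C/(T_H − T_C) gives T_H − T_C = T_C/COP.
With T_C = 262.04 K, T_H = 262.04 × (1 + 1/8.58) = 292.58 K.
Converting, 292.58 K = 66.97°F.

67.0 °F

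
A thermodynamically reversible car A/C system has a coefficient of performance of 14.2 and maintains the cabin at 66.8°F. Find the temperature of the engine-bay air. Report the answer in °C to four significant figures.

39.93 °C

COP_R = T_C/(T_H − T_C) gives T_H − T_C = T_C/COP.
With T_C = 292.48 K, T_H = 292.48 × (1 + 1/14.2) = 313.08 K.
Converting, 313.08 K = 39.93°C.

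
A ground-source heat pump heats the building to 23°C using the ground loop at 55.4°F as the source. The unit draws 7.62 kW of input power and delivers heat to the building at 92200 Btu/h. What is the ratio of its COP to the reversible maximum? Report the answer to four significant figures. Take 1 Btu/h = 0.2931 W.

Converting, Q̇_H = 92200 Btu/h = 27.02 kW, so COP_actual = Q̇_H/Ẇ = 27.02/7.620 = 3.546.
In absolute terms T_C = 286.15 K and T_H = 296.15 K, so ΔT = 10.00 K.
COP_Carnot = T_H/ΔT = 296.15/10.00 = 29.62.
η_II = COP_actual/COP_Carnot = 3.546/29.62 = 0.1198.

0.1198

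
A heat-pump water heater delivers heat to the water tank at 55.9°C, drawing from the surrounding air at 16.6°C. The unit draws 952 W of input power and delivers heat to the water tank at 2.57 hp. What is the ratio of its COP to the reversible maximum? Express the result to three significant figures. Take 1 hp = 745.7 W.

Converting, Q̇_H = 2.570 hp = 1916 W, so COP_actual = Q̇_H/Ẇ = 1916/952.0 = 2.013.
In absolute terms T_C = 289.75 K and T_H = 329.05 K, so ΔT = 39.30 K.
COP_Carnot = T_H/ΔT = 329.05/39.30 = 8.373.
η_II = COP_actual/COP_Carnot = 2.013/8.373 = 0.2404.

0.240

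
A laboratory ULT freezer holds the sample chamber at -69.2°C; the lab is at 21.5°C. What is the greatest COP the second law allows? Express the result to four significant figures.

2.249

In absolute terms T_C = 203.95 K and T_H = 294.65 K, so ΔT = 90.70 K.
For a reversible cycle, COP_Carnot = T_C/ΔT = 203.95/90.70 = 2.249.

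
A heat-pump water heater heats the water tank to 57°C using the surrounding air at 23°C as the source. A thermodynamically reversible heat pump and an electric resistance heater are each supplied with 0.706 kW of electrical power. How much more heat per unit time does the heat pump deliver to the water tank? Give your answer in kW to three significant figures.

In absolute terms T_C = 296.15 K and T_H = 330.15 K, so ΔT = 34.00 K.
COP_Carnot = T_H/ΔT = 330.15/34.00 = 9.710.
The heat pump delivers Q̇_H = COP × Ẇ = 6.855 kW; the resistance heater delivers Ẇ = 0.7060 kW.
Extra = (COP − 1)·Ẇ = 6.149 kW.

6.15 kW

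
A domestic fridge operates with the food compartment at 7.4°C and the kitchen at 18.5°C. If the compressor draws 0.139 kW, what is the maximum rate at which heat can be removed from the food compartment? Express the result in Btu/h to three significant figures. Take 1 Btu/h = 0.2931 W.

12000 Btu/h

In absolute terms T_C = 280.55 K and T_H = 291.65 K, so ΔT = 11.10 K.
COP_Carnot = T_C/ΔT = 280.55/11.10 = 25.27.
Q̇_max = COP_Carnot × Ẇ = 25.27 × 0.1390 kW = 3.513 kW = 11990 Btu/h.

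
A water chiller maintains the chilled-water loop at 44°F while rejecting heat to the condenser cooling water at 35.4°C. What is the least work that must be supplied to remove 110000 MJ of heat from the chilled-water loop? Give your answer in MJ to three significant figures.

In absolute terms T_C = 279.82 K and T_H = 308.55 K, so ΔT = 28.73 K.
The reversible limit is COP_R = T_C/ΔT = 9.738, so W_min = Q_C/COP = Q_C·ΔT/T_C.
W_min = 110000 × 28.73/279.82 = 11300 MJ.

11300 MJ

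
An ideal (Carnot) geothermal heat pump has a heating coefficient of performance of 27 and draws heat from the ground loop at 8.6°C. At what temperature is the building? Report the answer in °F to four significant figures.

66.99 °F

COP_HP = T_H/(T_H − T_C) rearranges to T_H = COP·T_C/(COP − 1).
With T_C = 281.75 K, T_H = 27 × 281.75/26.00 = 292.59 K.
Converting, 292.59 K = 66.99°F.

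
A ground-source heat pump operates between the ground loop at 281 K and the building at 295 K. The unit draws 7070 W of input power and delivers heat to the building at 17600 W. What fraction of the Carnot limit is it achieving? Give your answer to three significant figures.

COP_actual = Q̇_H/Ẇ = 17600/7070 = 2.489.
The reservoir spacing is ΔT = 295 − 281 = 14.00 K.
COP_Carnot = T_H/ΔT = 295.00/14.00 = 21.07.
η_II = COP_actual/COP_Carnot = 2.489/21.07 = 0.1181.

0.118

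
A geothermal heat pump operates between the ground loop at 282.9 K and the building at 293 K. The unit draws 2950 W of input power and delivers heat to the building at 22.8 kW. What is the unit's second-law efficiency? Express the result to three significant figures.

Converting, Q̇_H = 22.80 kW = 22800 W, so COP_actual = Q̇_H/Ẇ = 22800/2950 = 7.729.
The reservoir spacing is ΔT = 293 − 282.9 = 10.10 K.
COP_Carnot = T_H/ΔT = 293.00/10.10 = 29.01.
η_II = COP_actual/COP_Carnot = 7.729/29.01 = 0.2664.

0.266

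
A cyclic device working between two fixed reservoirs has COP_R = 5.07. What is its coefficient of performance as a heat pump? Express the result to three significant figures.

The first law on one cycle gives Q_H = Q_C + W, so Q_H/W = Q_C/W + 1.
COP_HP = COP_R + 1 = 5.07 + 1 = 6.07.

6.07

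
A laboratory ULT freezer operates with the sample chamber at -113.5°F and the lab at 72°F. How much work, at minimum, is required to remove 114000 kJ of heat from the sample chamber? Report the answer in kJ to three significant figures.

61100 kJ

In absolute terms T_C = 192.32 K and T_H = 295.37 K, so ΔT = 103.1 K.
The reversible limit is COP_R = T_C/ΔT = 1.866, so W_min = Q_C/COP = Q_C·ΔT/T_C.
W_min = 114000 × 103.1/192.32 = 61090 kJ.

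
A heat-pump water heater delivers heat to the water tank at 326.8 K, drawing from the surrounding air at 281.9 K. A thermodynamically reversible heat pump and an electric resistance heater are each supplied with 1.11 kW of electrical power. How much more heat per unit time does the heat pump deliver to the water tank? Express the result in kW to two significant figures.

The reservoir spacing is ΔT = 326.8 − 281.9 = 44.90 K.
COP_Carnot = T_H/ΔT = 326.80/44.90 = 7.278.
The heat pump delivers Q̇_H = COP × Ẇ = 8.079 kW; the resistance heater delivers Ẇ = 1.110 kW.
Extra = (COP − 1)·Ẇ = 6.969 kW.

7.0 kW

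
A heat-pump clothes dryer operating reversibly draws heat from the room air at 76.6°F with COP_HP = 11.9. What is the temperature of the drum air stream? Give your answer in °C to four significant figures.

COP_HP = T_H/(T_H − T_C) rearranges to T_H = COP·T_C/(COP − 1).
With T_C = 297.93 K, T_H = 11.9 × 297.93/10.90 = 325.26 K.
Converting, 325.26 K = 52.11°C.

52.11 °C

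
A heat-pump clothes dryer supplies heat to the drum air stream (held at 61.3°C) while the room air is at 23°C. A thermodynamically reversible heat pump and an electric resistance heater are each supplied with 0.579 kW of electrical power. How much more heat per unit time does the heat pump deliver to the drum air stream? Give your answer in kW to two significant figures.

4.5 kW

In absolute terms T_C = 296.15 K and T_H = 334.45 K, so ΔT = 38.30 K.
COP_Carnot = T_H/ΔT = 334.45/38.30 = 8.732.
The heat pump delivers Q̇_H = COP × Ẇ = 5.056 kW; the resistance heater delivers Ẇ = 0.5790 kW.
Extra = (COP − 1)·Ẇ = 4.477 kW.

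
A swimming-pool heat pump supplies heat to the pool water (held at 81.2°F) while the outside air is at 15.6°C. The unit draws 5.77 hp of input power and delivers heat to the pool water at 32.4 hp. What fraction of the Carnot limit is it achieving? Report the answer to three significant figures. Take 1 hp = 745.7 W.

COP_actual = Q̇_H/Ẇ = 32.40/5.770 = 5.615.
In absolute terms T_C = 288.75 K and T_H = 300.48 K, so ΔT = 11.73 K.
COP_Carnot = T_H/ΔT = 300.48/11.73 = 25.61.
η_II = COP_actual/COP_Carnot = 5.615/25.61 = 0.2193.

0.219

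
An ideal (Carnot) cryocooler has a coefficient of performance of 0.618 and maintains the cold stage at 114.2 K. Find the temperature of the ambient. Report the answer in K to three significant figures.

299 K

COP_R = T_C/(T_H − T_C) gives T_H − T_C = T_C/COP.
With T_C = 114.20 K, T_H = 114.20 × (1 + 1/0.618) = 298.99 K.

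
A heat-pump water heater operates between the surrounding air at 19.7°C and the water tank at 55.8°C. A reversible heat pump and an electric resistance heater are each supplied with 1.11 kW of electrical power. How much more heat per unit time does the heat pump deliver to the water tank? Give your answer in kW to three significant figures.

In absolute terms T_C = 292.85 K and T_H = 328.95 K, so ΔT = 36.10 K.
COP_Carnot = T_H/ΔT = 328.95/36.10 = 9.112.
The heat pump delivers Q̇_H = COP × Ẇ = 10.11 kW; the resistance heater delivers Ẇ = 1.110 kW.
Extra = (COP − 1)·Ẇ = 9.005 kW.

9.00 kW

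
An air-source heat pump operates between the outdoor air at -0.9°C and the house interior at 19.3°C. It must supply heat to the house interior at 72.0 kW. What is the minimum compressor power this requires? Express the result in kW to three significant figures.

4.97 kW

In absolute terms T_C = 272.25 K and T_H = 292.45 K, so ΔT = 20.20 K.
COP_Carnot = T_H/ΔT = 292.45/20.20 = 14.48.
Ẇ_min = Q̇/COP_Carnot = 72.00/14.48 = 4.973 kW.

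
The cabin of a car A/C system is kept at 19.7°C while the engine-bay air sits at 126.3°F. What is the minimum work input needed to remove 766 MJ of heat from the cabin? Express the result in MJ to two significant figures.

In absolute terms T_C = 292.85 K and T_H = 325.54 K, so ΔT = 32.69 K.
The reversible limit is COP_R = T_C/ΔT = 8.959, so W_min = Q_C/COP = Q_C·ΔT/T_C.
W_min = 766.0 × 32.69/292.85 = 85.50 MJ.

86 MJ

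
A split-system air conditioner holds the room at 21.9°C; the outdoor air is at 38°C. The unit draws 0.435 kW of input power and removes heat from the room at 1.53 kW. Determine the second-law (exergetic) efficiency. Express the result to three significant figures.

0.192

COP_actual = Q̇_C/Ẇ = 1.530/0.4350 = 3.517.
In absolute terms T_C = 295.05 K and T_H = 311.15 K, so ΔT = 16.10 K.
COP_Carnot = T_C/ΔT = 295.05/16.10 = 18.33.
η_II = COP_actual/COP_Carnot = 3.517/18.33 = 0.1919.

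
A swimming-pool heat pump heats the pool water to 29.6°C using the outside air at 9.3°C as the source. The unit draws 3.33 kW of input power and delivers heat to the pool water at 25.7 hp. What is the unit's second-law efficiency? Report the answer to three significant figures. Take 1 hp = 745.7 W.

0.386

Converting, Q̇_H = 25.70 hp = 19.16 kW, so COP_actual = Q̇_H/Ẇ = 19.16/3.330 = 5.755.
In absolute terms T_C = 282.45 K and T_H = 302.75 K, so ΔT = 20.30 K.
COP_Carnot = T_H/ΔT = 302.75/20.30 = 14.91.
η_II = COP_actual/COP_Carnot = 5.755/14.91 = 0.3859.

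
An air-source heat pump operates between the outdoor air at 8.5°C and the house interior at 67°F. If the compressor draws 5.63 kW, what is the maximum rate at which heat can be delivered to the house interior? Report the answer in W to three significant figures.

In absolute terms T_C = 281.65 K and T_H = 292.59 K, so ΔT = 10.94 K.
COP_Carnot = T_H/ΔT = 292.59/10.94 = 26.73.
Q̇_max = COP_Carnot × Ẇ = 26.73 × 5.630 kW = 150.5 kW = 150500 W.

151000 W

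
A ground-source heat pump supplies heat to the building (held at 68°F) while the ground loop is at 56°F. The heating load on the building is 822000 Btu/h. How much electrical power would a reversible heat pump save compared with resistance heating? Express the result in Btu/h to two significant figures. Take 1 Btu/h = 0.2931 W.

800000 Btu/h

In absolute terms T_C = 286.48 K and T_H = 293.15 K, so ΔT = 6.667 K.
COP_Carnot = T_H/ΔT = 293.15/6.667 = 43.97.
Resistance heating needs Ẇ_res = Q̇_H = 822000 Btu/h; the reversible heat pump needs only Ẇ_hp = Q̇_H/COP = 18690 Btu/h.
Saving = 822000 − 18690 = 803300 Btu/h.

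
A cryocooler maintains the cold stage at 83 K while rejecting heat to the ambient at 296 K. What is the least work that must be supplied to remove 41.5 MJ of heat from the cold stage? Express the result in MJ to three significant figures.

The reservoir spacing is ΔT = 296 − 83 = 213.0 K.
The reversible limit is COP_R = T_C/ΔT = 0.3897, so W_min = Q_C/COP = Q_C·ΔT/T_C.
W_min = 41.50 × 213.0/83.00 = 106.5 MJ.

107 MJ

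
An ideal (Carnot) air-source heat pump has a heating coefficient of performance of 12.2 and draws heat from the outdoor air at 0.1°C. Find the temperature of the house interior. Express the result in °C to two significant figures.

24 °C

COP_HP = T_H/(T_H − T_C) rearranges to T_H = COP·T_C/(COP − 1).
With T_C = 273.25 K, T_H = 12.2 × 273.25/11.20 = 297.65 K.
Converting, 297.65 K = 24.50°C.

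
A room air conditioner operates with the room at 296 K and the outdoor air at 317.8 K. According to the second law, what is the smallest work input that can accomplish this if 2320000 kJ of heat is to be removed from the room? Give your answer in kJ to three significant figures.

The reservoir spacing is ΔT = 317.8 − 296 = 21.80 K.
The reversible limit is COP_R = T_C/ΔT = 13.58, so W_min = Q_C/COP = Q_C·ΔT/T_C.
W_min = 2320000 × 21.80/296.00 = 170900 kJ.

171000 kJ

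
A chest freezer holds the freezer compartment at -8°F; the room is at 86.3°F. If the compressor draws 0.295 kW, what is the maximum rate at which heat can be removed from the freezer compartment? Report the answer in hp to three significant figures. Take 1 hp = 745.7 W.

In absolute terms T_C = 250.93 K and T_H = 303.32 K, so ΔT = 52.39 K.
COP_Carnot = T_C/ΔT = 250.93/52.39 = 4.790.
Q̇_max = COP_Carnot × Ẇ = 4.790 × 0.2950 kW = 1.413 kW = 1.895 hp.

1.89 hp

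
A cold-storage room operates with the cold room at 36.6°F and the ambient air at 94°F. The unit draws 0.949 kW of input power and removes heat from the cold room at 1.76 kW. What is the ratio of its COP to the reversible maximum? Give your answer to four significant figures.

0.2145

COP_actual = Q̇_C/Ẇ = 1.760/0.9490 = 1.855.
In absolute terms T_C = 275.71 K and T_H = 307.59 K, so ΔT = 31.89 K.
COP_Carnot = T_C/ΔT = 275.71/31.89 = 8.646.
η_II = COP_actual/COP_Carnot = 1.855/8.646 = 0.2145.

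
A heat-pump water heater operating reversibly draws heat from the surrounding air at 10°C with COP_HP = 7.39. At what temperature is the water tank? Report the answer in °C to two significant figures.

COP_HP = T_H/(T_H − T_C) rearranges to T_H = COP·T_C/(COP − 1).
With T_C = 283.15 K, T_H = 7.39 × 283.15/6.390 = 327.46 K.
Converting, 327.46 K = 54.31°C.

54 °C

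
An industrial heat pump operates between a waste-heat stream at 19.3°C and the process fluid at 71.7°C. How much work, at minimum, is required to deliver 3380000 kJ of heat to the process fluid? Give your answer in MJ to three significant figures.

In absolute terms T_C = 292.45 K and T_H = 344.85 K, so ΔT = 52.40 K.
The reversible limit is COP_HP = T_H/ΔT = 6.581, so W_min = Q_H/COP = Q_H·ΔT/T_H.
W_min = 3380000 × 52.40/344.85 = 513600 kJ = 513.6 MJ.

514 MJ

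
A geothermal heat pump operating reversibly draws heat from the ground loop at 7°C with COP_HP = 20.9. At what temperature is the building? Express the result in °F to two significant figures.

COP_HP = T_H/(T_H − T_C) rearranges to T_H = COP·T_C/(COP − 1).
With T_C = 280.15 K, T_H = 20.9 × 280.15/19.90 = 294.23 K.
Converting, 294.23 K = 69.94°F.

70 °F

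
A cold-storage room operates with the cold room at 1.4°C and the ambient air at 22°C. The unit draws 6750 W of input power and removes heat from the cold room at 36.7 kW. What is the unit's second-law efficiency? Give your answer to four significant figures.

Converting, Q̇_C = 36.70 kW = 36700 W, so COP_actual = Q̇_C/Ẇ = 36700/6750 = 5.437.
In absolute terms T_C = 274.55 K and T_H = 295.15 K, so ΔT = 20.60 K.
COP_Carnot = T_C/ΔT = 274.55/20.60 = 13.33.
η_II = COP_actual/COP_Carnot = 5.437/13.33 = 0.4080.

0.4080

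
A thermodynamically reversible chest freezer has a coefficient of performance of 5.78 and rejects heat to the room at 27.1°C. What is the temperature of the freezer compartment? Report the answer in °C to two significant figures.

-17 °C

For a Carnot refrigerator COP_R = T_C/(T_H − T_C), so T_C = COP·T_H/(1 + COP).
With T_H = 300.25 K, T_C = 5.78 × 300.25/6.780 = 255.97 K.
Converting, 255.97 K = -17.18°C.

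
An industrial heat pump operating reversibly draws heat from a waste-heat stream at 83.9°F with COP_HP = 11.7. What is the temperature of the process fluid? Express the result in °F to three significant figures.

COP_HP = T_H/(T_H − T_C) rearranges to T_H = COP·T_C/(COP − 1).
With T_C = 301.98 K, T_H = 11.7 × 301.98/10.70 = 330.21 K.
Converting, 330.21 K = 134.70°F.

135 °F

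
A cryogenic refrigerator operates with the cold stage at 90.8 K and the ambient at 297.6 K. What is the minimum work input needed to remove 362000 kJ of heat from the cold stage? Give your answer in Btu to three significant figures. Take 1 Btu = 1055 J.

781000 Btu

The reservoir spacing is ΔT = 297.6 − 90.8 = 206.8 K.
The reversible limit is COP_R = T_C/ΔT = 0.4391, so W_min = Q_C/COP = Q_C·ΔT/T_C.
W_min = 362000 × 206.8/90.80 = 824500 kJ = 781500 Btu.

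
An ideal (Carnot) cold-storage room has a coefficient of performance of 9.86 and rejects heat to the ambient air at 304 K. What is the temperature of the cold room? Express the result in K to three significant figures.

276 K

For a Carnot refrigerator COP_R = T_C/(T_H − T_C), so T_C = COP·T_H/(1 + COP).
With T_H = 304.00 K, T_C = 9.86 × 304.00/10.86 = 276.01 K.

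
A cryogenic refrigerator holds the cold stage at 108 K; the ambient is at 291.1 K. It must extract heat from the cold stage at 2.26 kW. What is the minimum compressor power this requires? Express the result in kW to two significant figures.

The reservoir spacing is ΔT = 291.1 − 108 = 183.1 K.
COP_Carnot = T_C/ΔT = 108.00/183.1 = 0.5898.
Ẇ_min = Q̇/COP_Carnot = 2.260/0.5898 = 3.832 kW.

3.8 kW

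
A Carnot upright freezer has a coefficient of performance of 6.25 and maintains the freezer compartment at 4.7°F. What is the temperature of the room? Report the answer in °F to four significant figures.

79.00 °F

COP_R = T_C/(T_H − T_C) gives T_H − T_C = T_C/COP.
With T_C = 257.98 K, T_H = 257.98 × (1 + 1/6.25) = 299.26 K.
Converting, 299.26 K = 79.00°F.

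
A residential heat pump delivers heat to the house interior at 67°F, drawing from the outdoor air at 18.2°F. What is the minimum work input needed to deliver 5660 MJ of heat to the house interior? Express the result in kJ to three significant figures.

524000 kJ

In absolute terms T_C = 265.48 K and T_H = 292.59 K, so ΔT = 27.11 K.
The reversible limit is COP_HP = T_H/ΔT = 10.79, so W_min = Q_H/COP = Q_H·ΔT/T_H.
W_min = 5660 × 27.11/292.59 = 524.4 MJ = 524400 kJ.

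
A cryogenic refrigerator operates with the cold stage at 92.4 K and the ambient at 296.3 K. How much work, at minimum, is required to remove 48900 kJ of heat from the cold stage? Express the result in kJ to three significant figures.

The reservoir spacing is ΔT = 296.3 − 92.4 = 203.9 K.
The reversible limit is COP_R = T_C/ΔT = 0.4532, so W_min = Q_C/COP = Q_C·ΔT/T_C.
W_min = 48900 × 203.9/92.40 = 107900 kJ.

108000 kJ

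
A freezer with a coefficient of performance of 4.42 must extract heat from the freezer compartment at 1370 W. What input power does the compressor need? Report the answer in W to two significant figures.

310 W

Ẇ = Q̇_C/COP = 1370/4.42 = 310.0 W.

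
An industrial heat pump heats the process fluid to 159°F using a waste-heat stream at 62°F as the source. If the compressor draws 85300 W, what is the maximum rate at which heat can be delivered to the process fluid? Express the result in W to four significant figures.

544000 W

In absolute terms T_C = 289.82 K and T_H = 343.71 K, so ΔT = 53.89 K.
COP_Carnot = T_H/ΔT = 343.71/53.89 = 6.378.
Q̇_max = COP_Carnot × Ẇ = 6.378 × 85300 W = 544000 W.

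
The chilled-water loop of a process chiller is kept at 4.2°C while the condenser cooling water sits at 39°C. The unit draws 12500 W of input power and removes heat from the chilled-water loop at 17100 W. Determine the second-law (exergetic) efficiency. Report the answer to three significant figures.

0.172

COP_actual = Q̇_C/Ẇ = 17100/12500 = 1.368.
In absolute terms T_C = 277.35 K and T_H = 312.15 K, so ΔT = 34.80 K.
COP_Carnot = T_C/ΔT = 277.35/34.80 = 7.970.
η_II = COP_actual/COP_Carnot = 1.368/7.970 = 0.1716.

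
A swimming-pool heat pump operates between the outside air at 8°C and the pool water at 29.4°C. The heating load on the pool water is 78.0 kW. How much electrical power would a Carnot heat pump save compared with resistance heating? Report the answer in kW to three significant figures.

72.5 kW

In absolute terms T_C = 281.15 K and T_H = 302.55 K, so ΔT = 21.40 K.
COP_Carnot = T_H/ΔT = 302.55/21.40 = 14.14.
Resistance heating needs Ẇ_res = Q̇_H = 78.00 kW; the reversible heat pump needs only Ẇ_hp = Q̇_H/COP = 5.517 kW.
Saving = 78.00 − 5.517 = 72.48 kW.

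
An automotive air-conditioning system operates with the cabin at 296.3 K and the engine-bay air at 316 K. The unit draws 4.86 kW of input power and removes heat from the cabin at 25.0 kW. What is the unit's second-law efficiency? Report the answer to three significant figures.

0.342

COP_actual = Q̇_C/Ẇ = 25.00/4.860 = 5.144.
The reservoir spacing is ΔT = 316 − 296.3 = 19.70 K.
COP_Carnot = T_C/ΔT = 296.30/19.70 = 15.04.
η_II = COP_actual/COP_Carnot = 5.144/15.04 = 0.3420.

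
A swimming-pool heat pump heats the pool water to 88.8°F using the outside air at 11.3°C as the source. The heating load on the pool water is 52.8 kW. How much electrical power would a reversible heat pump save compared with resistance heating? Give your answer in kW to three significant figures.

49.3 kW

In absolute terms T_C = 284.45 K and T_H = 304.71 K, so ΔT = 20.26 K.
COP_Carnot = T_H/ΔT = 304.71/20.26 = 15.04.
Resistance heating needs Ẇ_res = Q̇_H = 52.80 kW; the reversible heat pump needs only Ẇ_hp = Q̇_H/COP = 3.510 kW.
Saving = 52.80 − 3.510 = 49.29 kW.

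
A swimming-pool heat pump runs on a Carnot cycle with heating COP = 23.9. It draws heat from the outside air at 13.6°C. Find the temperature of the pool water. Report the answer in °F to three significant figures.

79.0 °F

COP_HP = T_H/(T_H − T_C) rearranges to T_H = COP·T_C/(COP − 1).
With T_C = 286.75 K, T_H = 23.9 × 286.75/22.90 = 299.27 K.
Converting, 299.27 K = 79.02°F.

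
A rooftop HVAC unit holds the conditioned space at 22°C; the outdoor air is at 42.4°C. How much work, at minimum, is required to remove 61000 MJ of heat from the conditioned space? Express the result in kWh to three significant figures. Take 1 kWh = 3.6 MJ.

1170 kWh

In absolute terms T_C = 295.15 K and T_H = 315.55 K, so ΔT = 20.40 K.
The reversible limit is COP_R = T_C/ΔT = 14.47, so W_min = Q_C/COP = Q_C·ΔT/T_C.
W_min = 61000 × 20.40/295.15 = 4216 MJ = 1171 kWh.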